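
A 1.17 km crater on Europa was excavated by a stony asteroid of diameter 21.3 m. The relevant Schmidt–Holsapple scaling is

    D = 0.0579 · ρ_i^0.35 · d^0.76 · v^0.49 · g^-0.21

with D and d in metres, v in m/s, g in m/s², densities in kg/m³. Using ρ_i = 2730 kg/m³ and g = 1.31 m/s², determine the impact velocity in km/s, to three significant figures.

Rearranging for v: v = [D / (0.0579 · 2730^0.35 · 21.3^0.76 · 1.31^-0.21)]^(1/0.49).
D = 1170 m.
2730^0.35 = 15.95
21.3^0.76 = 10.22
1.31^-0.21 = 0.9449
Denominator = 0.0579 × 15.95 × 10.22 × 0.9449 = 8.918
D / 8.918 = 1170 / 8.918 = 131.2
v = 131.2^(1/0.49) = 131.2^2.0408 = 21003 m/s

v ≈ 21.0 km/s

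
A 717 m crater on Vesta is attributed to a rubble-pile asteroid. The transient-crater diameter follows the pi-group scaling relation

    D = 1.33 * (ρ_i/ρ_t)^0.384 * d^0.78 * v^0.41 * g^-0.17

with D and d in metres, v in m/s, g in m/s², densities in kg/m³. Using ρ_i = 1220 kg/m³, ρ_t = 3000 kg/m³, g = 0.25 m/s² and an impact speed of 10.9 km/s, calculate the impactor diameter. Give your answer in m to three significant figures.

Rearranging for d: d = [D / (1.33 · (1220/3000)^0.384 · 10900^0.41 · 0.25^-0.17)]^(1/0.78).
(1220/3000)^0.384 = 0.7079
10900^0.41 = 45.22
0.25^-0.17 = 1.266
Denominator = 1.33 × 0.7079 × 45.22 × 1.266 = 53.90
D / 53.90 = 717 / 53.90 = 13.30
d = 13.30^(1/0.78) = 13.30^1.2821 = 27.60 m

d ≈ 27.6 m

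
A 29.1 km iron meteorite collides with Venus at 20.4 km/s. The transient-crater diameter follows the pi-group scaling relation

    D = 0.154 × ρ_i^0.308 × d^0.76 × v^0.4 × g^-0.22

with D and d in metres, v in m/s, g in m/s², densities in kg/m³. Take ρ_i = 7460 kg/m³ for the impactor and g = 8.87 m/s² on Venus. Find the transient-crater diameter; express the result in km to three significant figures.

D ≈ 194 km

In SI units: d = 29100 m, v = 20400 m/s.
ρ_i^0.308 = 7460^0.308 = 15.59
d^0.76 = 29100^0.76 = 2469
v^0.4 = 20400^0.4 = 52.95
g^-0.22 = 8.87^-0.22 = 0.6187
D = 0.154 × 15.59 × 2469 × 52.95 × 0.6187 = 1.942 × 10^5 m
   = 194.2 km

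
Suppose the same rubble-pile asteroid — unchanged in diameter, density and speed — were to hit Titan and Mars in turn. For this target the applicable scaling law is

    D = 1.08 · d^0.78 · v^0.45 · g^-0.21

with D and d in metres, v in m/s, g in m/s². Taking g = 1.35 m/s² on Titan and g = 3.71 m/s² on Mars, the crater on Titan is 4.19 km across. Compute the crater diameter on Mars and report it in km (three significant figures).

All impactor-dependent factors cancel in the ratio, leaving D_Mars/D_Titan = (g_Mars/g_Titan)^-0.21.
(3.71/1.35)^-0.21 = 2.748^-0.21 = 0.8087
D_Mars = 0.8087 × 4.19 km = 3.39 km

D ≈ 3.39 km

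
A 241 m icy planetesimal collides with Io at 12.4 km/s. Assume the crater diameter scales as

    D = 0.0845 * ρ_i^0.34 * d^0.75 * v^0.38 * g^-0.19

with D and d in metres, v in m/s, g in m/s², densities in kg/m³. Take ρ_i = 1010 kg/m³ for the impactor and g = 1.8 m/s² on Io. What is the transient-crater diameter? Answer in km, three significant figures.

In SI units: v = 12400 m/s.
ρ_i^0.34 = 1010^0.34 = 10.51
d^0.75 = 241^0.75 = 61.17
v^0.38 = 12400^0.38 = 35.93
g^-0.19 = 1.8^-0.19 = 0.8943
D = 0.0845 × 10.51 × 61.17 × 35.93 × 0.8943 = 1746 m
   = 1.746 km

D ≈ 1.75 km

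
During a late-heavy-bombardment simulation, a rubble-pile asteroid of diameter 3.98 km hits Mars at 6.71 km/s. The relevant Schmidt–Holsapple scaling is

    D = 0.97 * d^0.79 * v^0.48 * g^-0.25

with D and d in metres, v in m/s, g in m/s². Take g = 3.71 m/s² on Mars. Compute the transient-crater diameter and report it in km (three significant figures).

D ≈ 33.5 km

In SI units: d = 3980 m, v = 6710 m/s.
d^0.79 = 3980^0.79 = 698.1
v^0.48 = 6710^0.48 = 68.68
g^-0.25 = 3.71^-0.25 = 0.7205
D = 0.97 × 698.1 × 68.68 × 0.7205 = 33508 m
   = 33.51 km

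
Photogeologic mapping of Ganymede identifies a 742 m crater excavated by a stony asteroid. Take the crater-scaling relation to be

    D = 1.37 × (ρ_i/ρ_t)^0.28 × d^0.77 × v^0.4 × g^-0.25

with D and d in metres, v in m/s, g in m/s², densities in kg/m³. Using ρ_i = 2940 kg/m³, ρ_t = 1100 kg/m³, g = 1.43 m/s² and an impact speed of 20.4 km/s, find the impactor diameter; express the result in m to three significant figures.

Rearranging for d: d = [D / (1.37 · (2940/1100)^0.28 · 20400^0.4 · 1.43^-0.25)]^(1/0.77).
(2940/1100)^0.28 = 1.317
20400^0.4 = 52.95
1.43^-0.25 = 0.9145
Denominator = 1.37 × 1.317 × 52.95 × 0.9145 = 87.37
D / 87.37 = 742 / 87.37 = 8.493
d = 8.493^(1/0.77) = 8.493^1.2987 = 16.09 m

d ≈ 16.1 m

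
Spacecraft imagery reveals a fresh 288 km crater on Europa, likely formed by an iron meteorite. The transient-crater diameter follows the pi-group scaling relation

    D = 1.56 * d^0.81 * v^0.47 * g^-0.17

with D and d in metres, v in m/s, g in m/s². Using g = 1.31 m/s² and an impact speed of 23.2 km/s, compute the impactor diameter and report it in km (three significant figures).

Rearranging for d: d = [D / (1.56 · 23200^0.47 · 1.31^-0.17)]^(1/0.81).
D = 288000 m.
23200^0.47 = 112.7
1.31^-0.17 = 0.9551
Denominator = 1.56 × 112.7 × 0.9551 = 167.9
D / 167.9 = 288000 / 167.9 = 1715
d = 1715^(1/0.81) = 1715^1.2346 = 9841 m

d ≈ 9.84 km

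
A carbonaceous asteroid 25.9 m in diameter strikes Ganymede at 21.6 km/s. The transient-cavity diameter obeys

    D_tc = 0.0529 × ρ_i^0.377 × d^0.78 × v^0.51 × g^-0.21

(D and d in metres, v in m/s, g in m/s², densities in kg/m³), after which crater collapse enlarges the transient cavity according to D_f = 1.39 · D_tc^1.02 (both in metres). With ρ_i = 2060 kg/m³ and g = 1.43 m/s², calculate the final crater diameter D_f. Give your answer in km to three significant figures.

v = 21600 m/s.
ρ_i^0.377 = 2060^0.377 = 17.76
d^0.78 = 25.9^0.78 = 12.66
v^0.51 = 21600^0.51 = 162.4
g^-0.21 = 1.43^-0.21 = 0.9276
D_tc = 0.0529 × 17.76 × 12.66 × 162.4 × 0.9276 = 1792 m
D_f = 1.39 × (1792)^1.02 = 2893 m
     = 2.893 km

D_f ≈ 2.89 km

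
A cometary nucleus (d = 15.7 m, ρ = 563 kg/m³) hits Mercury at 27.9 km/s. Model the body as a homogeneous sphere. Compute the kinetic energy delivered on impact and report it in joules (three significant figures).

E ≈ 4.44 × 10^14 J

v = 27900 m/s.
Mass m = (π/6) ρ d³ = (π/6) × 563 × (15.7)³ = 1.141 × 10^6 kg
E = ½ m v² = 0.5 × 1.141 × 10^6 × (27900)² = 4.441 × 10^14 J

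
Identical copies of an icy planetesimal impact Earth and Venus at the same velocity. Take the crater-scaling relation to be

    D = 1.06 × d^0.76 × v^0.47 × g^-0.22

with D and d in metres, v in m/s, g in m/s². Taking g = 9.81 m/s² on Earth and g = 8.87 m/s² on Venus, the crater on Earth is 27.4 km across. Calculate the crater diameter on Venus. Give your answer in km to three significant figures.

D ≈ 28.0 km

All impactor-dependent factors cancel in the ratio, leaving D_Venus/D_Earth = (g_Venus/g_Earth)^-0.22.
(8.87/9.81)^-0.22 = 0.9042^-0.22 = 1.022
D_Venus = 1.022 × 27.4 km = 28.0 km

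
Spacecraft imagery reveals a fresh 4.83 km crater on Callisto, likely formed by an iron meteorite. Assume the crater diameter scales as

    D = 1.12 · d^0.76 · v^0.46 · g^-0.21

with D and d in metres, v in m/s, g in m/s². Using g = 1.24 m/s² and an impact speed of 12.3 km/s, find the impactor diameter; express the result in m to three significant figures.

d ≈ 215 m

Rearranging for d: d = [D / (1.12 · 12300^0.46 · 1.24^-0.21)]^(1/0.76).
D = 4830 m.
12300^0.46 = 76.10
1.24^-0.21 = 0.9558
Denominator = 1.12 × 76.10 × 0.9558 = 81.46
D / 81.46 = 4830 / 81.46 = 59.29
d = 59.29^(1/0.76) = 59.29^1.3158 = 215.2 m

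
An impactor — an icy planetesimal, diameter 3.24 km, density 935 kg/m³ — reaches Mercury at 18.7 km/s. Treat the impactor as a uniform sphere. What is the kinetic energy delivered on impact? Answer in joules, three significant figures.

d = 3240 m; v = 18700 m/s.
Mass m = (π/6) ρ d³ = (π/6) × 935 × (3240)³ = 1.665 × 10^13 kg
E = ½ m v² = 0.5 × 1.665 × 10^13 × (18700)² = 2.911 × 10^21 J

E ≈ 2.91 × 10^21 J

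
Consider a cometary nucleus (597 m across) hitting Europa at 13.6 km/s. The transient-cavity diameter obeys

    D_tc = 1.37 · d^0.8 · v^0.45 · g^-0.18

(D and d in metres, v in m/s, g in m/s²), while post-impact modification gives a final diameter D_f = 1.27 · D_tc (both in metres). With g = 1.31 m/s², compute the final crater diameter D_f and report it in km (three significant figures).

D_f ≈ 20.0 km

v = 13600 m/s.
d^0.8 = 597^0.8 = 166.3
v^0.45 = 13600^0.45 = 72.46
g^-0.18 = 1.31^-0.18 = 0.9526
D_tc = 1.37 × 166.3 × 72.46 × 0.9526 = 15730 m
D_f = 1.27 × 15730 = 19977 m
     = 19.98 km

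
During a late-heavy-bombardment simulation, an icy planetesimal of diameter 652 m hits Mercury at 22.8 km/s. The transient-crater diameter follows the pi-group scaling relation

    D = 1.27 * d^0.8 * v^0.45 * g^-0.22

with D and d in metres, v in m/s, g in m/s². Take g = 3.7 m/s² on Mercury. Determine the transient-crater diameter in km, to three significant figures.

D ≈ 15.5 km

In SI units: v = 22800 m/s.
d^0.8 = 652^0.8 = 178.4
v^0.45 = 22800^0.45 = 91.43
g^-0.22 = 3.7^-0.22 = 0.7499
D = 1.27 × 178.4 × 91.43 × 0.7499 = 15534 m
   = 15.53 km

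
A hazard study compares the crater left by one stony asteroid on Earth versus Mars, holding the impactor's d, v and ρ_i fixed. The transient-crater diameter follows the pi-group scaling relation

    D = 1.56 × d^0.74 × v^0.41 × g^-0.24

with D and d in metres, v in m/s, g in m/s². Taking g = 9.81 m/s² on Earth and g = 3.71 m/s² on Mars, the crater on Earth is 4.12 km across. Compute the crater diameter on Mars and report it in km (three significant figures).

D ≈ 5.20 km

All impactor-dependent factors cancel in the ratio, leaving D_Mars/D_Earth = (g_Mars/g_Earth)^-0.24.
(3.71/9.81)^-0.24 = 0.3782^-0.24 = 1.263
D_Mars = 1.263 × 4.12 km = 5.20 km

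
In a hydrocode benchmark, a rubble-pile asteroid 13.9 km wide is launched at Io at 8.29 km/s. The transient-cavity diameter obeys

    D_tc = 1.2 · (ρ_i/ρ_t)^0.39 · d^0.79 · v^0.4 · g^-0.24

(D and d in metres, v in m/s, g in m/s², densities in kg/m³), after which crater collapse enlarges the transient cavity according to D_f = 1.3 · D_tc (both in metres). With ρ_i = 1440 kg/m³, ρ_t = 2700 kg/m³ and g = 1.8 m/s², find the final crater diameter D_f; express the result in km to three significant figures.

D_f ≈ 73.4 km

In SI: d = 13900 m, v = 8290 m/s.
(ρ_i/ρ_t)^0.39 = (1440/2700)^0.39 = 0.7826
d^0.79 = 13900^0.79 = 1875
v^0.4 = 8290^0.4 = 36.93
g^-0.24 = 1.8^-0.24 = 0.8684
D_tc = 1.2 × 0.7826 × 1875 × 36.93 × 0.8684 = 56470 m
D_f = 1.3 × 56470 = 73411 m
     = 73.41 km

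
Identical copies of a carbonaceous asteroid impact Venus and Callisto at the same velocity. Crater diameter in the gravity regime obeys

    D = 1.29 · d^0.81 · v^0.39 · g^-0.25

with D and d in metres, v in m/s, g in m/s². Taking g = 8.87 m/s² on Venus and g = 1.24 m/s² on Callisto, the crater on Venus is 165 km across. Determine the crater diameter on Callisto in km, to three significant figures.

D ≈ 270 km

All impactor-dependent factors cancel in the ratio, leaving D_Callisto/D_Venus = (g_Callisto/g_Venus)^-0.25.
(1.24/8.87)^-0.25 = 0.1398^-0.25 = 1.635
D_Callisto = 1.635 × 165 km = 270 km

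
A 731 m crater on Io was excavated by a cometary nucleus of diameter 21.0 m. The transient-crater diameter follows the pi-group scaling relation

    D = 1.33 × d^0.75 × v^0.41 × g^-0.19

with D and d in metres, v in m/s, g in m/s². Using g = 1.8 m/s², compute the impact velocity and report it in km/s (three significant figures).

v ≈ 24.1 km/s

Rearranging for v: v = [D / (1.33 · 21^0.75 · 1.8^-0.19)]^(1/0.41).
21^0.75 = 9.810
1.8^-0.19 = 0.8943
Denominator = 1.33 × 9.810 × 0.8943 = 11.67
D / 11.67 = 731 / 11.67 = 62.64
v = 62.64^(1/0.41) = 62.64^2.439 = 24128 m/s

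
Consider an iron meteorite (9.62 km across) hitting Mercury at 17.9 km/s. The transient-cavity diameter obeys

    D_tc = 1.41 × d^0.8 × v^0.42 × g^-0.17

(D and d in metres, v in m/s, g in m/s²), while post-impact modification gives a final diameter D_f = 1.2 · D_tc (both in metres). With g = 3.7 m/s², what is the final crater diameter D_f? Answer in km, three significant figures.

D_f ≈ 127 km

In SI: d = 9620 m, v = 17900 m/s.
d^0.8 = 9620^0.8 = 1537
v^0.42 = 17900^0.42 = 61.12
g^-0.17 = 3.7^-0.17 = 0.8006
D_tc = 1.41 × 1537 × 61.12 × 0.8006 = 1.060 × 10^5 m
D_f = 1.2 × 1.060 × 10^5 = 1.272 × 10^5 m
     = 127.2 km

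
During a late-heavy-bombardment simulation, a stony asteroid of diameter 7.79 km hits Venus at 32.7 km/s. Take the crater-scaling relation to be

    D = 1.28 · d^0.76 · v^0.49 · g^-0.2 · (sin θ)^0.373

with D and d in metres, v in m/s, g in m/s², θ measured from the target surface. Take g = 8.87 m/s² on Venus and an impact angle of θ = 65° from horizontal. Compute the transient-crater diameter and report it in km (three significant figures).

D ≈ 118 km

In SI units: d = 7790 m, v = 32700 m/s.
d^0.76 = 7790^0.76 = 906.9
v^0.49 = 32700^0.49 = 163.0
g^-0.2 = 8.87^-0.2 = 0.6463
(sin 65°)^0.373 = 0.9063^0.373 = 0.9640
D = 1.28 × 906.9 × 163.0 × 0.6463 × 0.9640 = 1.179 × 10^5 m
   = 117.9 km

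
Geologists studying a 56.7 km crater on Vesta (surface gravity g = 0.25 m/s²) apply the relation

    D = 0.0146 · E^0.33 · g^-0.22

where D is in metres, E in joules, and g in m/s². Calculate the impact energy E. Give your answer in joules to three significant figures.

E ≈ 3.68 × 10^19 J

Rearranging: E = [D / (0.0146 · g^-0.22)]^(1/0.33).
D = 56700 m.
g^-0.22 = 0.25^-0.22 = 1.357
D / (0.0146 × 1.357) = 56700 / (0.01981) = 2.862 × 10^6
E = (2.862 × 10^6)^3.0303 = 3.678 × 10^19 J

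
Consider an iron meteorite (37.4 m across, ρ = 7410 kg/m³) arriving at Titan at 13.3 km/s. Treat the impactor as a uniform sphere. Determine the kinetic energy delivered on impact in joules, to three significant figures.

v = 13300 m/s.
Mass m = (π/6) ρ d³ = (π/6) × 7410 × (37.4)³ = 2.030 × 10^8 kg
E = ½ m v² = 0.5 × 2.030 × 10^8 × (13300)² = 1.795 × 10^16 J

E ≈ 1.80 × 10^16 J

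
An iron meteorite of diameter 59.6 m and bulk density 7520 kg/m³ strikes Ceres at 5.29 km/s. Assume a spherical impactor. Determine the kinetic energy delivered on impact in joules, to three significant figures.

E ≈ 1.17 × 10^16 J

v = 5290 m/s.
Mass m = (π/6) ρ d³ = (π/6) × 7520 × (59.6)³ = 8.336 × 10^8 kg
E = ½ m v² = 0.5 × 8.336 × 10^8 × (5290)² = 1.166 × 10^16 J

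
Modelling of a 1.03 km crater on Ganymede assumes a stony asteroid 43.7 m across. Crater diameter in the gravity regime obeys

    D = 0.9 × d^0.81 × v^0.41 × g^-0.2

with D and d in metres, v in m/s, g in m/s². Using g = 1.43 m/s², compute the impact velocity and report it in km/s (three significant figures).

v ≈ 19.7 km/s

Rearranging for v: v = [D / (0.9 · 43.7^0.81 · 1.43^-0.2)]^(1/0.41).
D = 1030 m.
43.7^0.81 = 21.32
1.43^-0.2 = 0.9310
Denominator = 0.9 × 21.32 × 0.9310 = 17.86
D / 17.86 = 1030 / 17.86 = 57.67
v = 57.67^(1/0.41) = 57.67^2.439 = 19722 m/s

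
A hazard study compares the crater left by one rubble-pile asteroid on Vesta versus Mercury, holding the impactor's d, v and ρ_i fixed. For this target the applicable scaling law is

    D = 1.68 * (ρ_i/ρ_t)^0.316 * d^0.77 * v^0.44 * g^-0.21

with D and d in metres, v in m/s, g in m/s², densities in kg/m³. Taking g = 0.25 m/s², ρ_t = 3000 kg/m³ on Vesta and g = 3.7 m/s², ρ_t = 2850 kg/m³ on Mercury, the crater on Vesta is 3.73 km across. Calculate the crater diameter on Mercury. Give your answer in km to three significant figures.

D ≈ 2.15 km

The impactor-only factors (d, v, ρ_i) cancel in the ratio, leaving D_Mercury/D_Vesta = (g_Mercury/g_Vesta)^-0.21 · (ρ_t,Vesta/ρ_t,Mercury)^0.316.
(3.7/0.25)^-0.21 = 14.80^-0.21 = 0.5679
(3000/2850)^0.316 = 1.053^0.316 = 1.016
Ratio = 0.5679 × 1.016 = 0.5770
D_Mercury = 0.5770 × 3.73 km = 2.15 km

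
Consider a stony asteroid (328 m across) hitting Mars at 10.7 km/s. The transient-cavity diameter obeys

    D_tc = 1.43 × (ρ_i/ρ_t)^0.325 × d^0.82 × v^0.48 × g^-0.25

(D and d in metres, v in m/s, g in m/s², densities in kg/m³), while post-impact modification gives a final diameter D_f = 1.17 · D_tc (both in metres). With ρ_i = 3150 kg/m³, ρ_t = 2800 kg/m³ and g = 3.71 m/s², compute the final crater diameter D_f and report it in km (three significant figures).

D_f ≈ 12.4 km

v = 10700 m/s.
(ρ_i/ρ_t)^0.325 = (3150/2800)^0.325 = 1.039
d^0.82 = 328^0.82 = 115.6
v^0.48 = 10700^0.48 = 85.92
g^-0.25 = 3.71^-0.25 = 0.7205
D_tc = 1.43 × 1.039 × 115.6 × 85.92 × 0.7205 = 10630 m
D_f = 1.17 × 10630 = 12437 m
     = 12.44 km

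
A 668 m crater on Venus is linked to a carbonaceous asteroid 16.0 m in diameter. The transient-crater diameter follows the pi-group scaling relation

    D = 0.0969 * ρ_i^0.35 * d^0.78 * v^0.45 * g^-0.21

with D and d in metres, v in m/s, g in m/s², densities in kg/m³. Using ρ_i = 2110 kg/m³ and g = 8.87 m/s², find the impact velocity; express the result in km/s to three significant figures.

v ≈ 19.9 km/s

Rearranging for v: v = [D / (0.0969 · 2110^0.35 · 16^0.78 · 8.87^-0.21)]^(1/0.45).
2110^0.35 = 14.57
16^0.78 = 8.694
8.87^-0.21 = 0.6323
Denominator = 0.0969 × 14.57 × 8.694 × 0.6323 = 7.761
D / 7.761 = 668 / 7.761 = 86.07
v = 86.07^(1/0.45) = 86.07^2.2222 = 19936 m/s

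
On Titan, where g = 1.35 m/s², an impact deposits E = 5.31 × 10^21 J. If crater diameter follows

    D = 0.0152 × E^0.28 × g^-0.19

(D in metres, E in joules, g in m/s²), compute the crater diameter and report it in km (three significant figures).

E^0.28 = (5.31 × 10^21)^0.28 = 1.211 × 10^6
g^-0.19 = 1.35^-0.19 = 0.9446
D = 0.0152 × 1.211 × 10^6 × 0.9446 = 17387 m
   = 17.39 km

D ≈ 17.4 km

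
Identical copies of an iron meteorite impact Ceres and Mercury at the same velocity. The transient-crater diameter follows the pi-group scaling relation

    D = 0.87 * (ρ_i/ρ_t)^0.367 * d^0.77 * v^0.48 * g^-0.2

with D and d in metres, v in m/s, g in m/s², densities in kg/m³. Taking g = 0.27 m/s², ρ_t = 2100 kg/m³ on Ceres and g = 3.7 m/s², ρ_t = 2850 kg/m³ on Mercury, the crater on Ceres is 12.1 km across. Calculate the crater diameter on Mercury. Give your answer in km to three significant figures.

The impactor-only factors (d, v, ρ_i) cancel in the ratio, leaving D_Mercury/D_Ceres = (g_Mercury/g_Ceres)^-0.2 · (ρ_t,Ceres/ρ_t,Mercury)^0.367.
(3.7/0.27)^-0.2 = 13.70^-0.2 = 0.5925
(2100/2850)^0.367 = 0.7368^0.367 = 0.8940
Ratio = 0.5925 × 0.8940 = 0.5297
D_Mercury = 0.5297 × 12.1 km = 6.41 km

D ≈ 6.41 km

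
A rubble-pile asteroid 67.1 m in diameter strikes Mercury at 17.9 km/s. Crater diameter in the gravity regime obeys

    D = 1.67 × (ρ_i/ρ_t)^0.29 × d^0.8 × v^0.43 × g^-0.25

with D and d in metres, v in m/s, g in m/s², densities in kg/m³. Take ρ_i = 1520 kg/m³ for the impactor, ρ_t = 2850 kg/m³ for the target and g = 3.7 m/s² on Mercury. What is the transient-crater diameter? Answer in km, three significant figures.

D ≈ 1.96 km

In SI units: v = 17900 m/s.
(ρ_i/ρ_t)^0.29 = (1520/2850)^0.29 = 0.8334
d^0.8 = 67.1^0.8 = 28.93
v^0.43 = 17900^0.43 = 67.41
g^-0.25 = 3.7^-0.25 = 0.7210
D = 1.67 × 0.8334 × 28.93 × 67.41 × 0.7210 = 1957 m
   = 1.957 km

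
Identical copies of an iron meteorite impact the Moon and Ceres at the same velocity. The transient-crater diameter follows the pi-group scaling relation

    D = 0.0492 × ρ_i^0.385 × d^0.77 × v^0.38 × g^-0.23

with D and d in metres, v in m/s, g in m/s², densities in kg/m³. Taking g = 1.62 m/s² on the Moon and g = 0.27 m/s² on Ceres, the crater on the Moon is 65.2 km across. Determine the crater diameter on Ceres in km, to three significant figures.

D ≈ 98.5 km

All impactor-dependent factors cancel in the ratio, leaving D_Ceres/D_Moon = (g_Ceres/g_Moon)^-0.23.
(0.27/1.62)^-0.23 = 0.1667^-0.23 = 1.510
D_Ceres = 1.510 × 65.2 km = 98.5 km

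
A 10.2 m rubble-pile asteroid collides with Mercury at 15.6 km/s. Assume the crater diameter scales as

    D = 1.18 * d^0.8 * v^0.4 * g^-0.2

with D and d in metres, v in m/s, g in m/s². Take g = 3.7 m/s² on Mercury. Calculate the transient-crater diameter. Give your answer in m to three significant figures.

In SI units: v = 15600 m/s.
d^0.8 = 10.2^0.8 = 6.410
v^0.4 = 15600^0.4 = 47.56
g^-0.2 = 3.7^-0.2 = 0.7698
D = 1.18 × 6.410 × 47.56 × 0.7698 = 276.9 m

D ≈ 277 m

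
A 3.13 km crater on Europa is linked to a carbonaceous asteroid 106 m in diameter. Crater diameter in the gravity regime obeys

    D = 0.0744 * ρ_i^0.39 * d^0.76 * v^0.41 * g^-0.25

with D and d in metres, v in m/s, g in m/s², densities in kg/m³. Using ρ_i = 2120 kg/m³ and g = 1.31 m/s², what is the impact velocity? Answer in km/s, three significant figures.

v ≈ 27.0 km/s

Rearranging for v: v = [D / (0.0744 · 2120^0.39 · 106^0.76 · 1.31^-0.25)]^(1/0.41).
D = 3130 m.
2120^0.39 = 19.83
106^0.76 = 34.61
1.31^-0.25 = 0.9347
Denominator = 0.0744 × 19.83 × 34.61 × 0.9347 = 47.73
D / 47.73 = 3130 / 47.73 = 65.58
v = 65.58^(1/0.41) = 65.58^2.439 = 26984 m/s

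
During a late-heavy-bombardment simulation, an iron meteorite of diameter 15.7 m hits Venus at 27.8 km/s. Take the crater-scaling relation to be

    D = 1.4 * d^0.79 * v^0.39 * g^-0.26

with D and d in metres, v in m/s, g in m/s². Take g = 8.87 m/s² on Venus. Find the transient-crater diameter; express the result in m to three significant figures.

D ≈ 378 m

In SI units: v = 27800 m/s.
d^0.79 = 15.7^0.79 = 8.806
v^0.39 = 27800^0.39 = 54.10
g^-0.26 = 8.87^-0.26 = 0.5669
D = 1.4 × 8.806 × 54.10 × 0.5669 = 378.1 m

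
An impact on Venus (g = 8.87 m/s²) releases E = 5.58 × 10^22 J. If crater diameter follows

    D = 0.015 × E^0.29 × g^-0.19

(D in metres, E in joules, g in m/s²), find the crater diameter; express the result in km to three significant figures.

E^0.29 = (5.58 × 10^22)^0.29 = 3.949 × 10^6
g^-0.19 = 8.87^-0.19 = 0.6605
D = 0.015 × 3.949 × 10^6 × 0.6605 = 39125 m
   = 39.12 km

D ≈ 39.1 km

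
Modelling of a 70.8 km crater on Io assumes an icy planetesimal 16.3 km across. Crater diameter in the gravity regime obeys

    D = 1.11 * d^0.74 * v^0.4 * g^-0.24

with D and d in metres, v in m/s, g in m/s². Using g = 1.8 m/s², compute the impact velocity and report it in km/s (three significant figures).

v ≈ 23.6 km/s

Rearranging for v: v = [D / (1.11 · 16300^0.74 · 1.8^-0.24)]^(1/0.4).
D = 70800 m.
16300^0.74 = 1309
1.8^-0.24 = 0.8684
Denominator = 1.11 × 1309 × 0.8684 = 1262
D / 1262 = 70800 / 1262 = 56.10
v = 56.10^(1/0.4) = 56.10^2.5 = 23573 m/s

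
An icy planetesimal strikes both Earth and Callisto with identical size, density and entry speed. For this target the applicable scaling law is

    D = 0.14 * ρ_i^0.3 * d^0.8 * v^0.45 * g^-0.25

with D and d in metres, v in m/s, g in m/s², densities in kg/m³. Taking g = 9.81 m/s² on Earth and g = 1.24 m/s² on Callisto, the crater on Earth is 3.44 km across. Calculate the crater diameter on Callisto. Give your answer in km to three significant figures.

All impactor-dependent factors cancel in the ratio, leaving D_Callisto/D_Earth = (g_Callisto/g_Earth)^-0.25.
(1.24/9.81)^-0.25 = 0.1264^-0.25 = 1.677
D_Callisto = 1.677 × 3.44 km = 5.77 km

D ≈ 5.77 km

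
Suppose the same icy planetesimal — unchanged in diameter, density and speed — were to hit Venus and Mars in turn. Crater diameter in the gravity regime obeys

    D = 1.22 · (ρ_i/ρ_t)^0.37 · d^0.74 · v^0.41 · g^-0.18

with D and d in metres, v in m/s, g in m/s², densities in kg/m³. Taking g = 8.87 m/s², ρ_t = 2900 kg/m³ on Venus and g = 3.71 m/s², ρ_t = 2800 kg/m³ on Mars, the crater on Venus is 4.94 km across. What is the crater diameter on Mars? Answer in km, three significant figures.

D ≈ 5.85 km

The impactor-only factors (d, v, ρ_i) cancel in the ratio, leaving D_Mars/D_Venus = (g_Mars/g_Venus)^-0.18 · (ρ_t,Venus/ρ_t,Mars)^0.37.
(3.71/8.87)^-0.18 = 0.4183^-0.18 = 1.170
(2900/2800)^0.37 = 1.036^0.37 = 1.013
Ratio = 1.170 × 1.013 = 1.185
D_Mars = 1.185 × 4.94 km = 5.85 km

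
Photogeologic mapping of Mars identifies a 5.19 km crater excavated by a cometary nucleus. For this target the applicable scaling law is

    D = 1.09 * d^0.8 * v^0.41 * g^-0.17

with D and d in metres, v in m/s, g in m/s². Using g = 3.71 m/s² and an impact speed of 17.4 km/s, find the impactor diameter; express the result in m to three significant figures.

Rearranging for d: d = [D / (1.09 · 17400^0.41 · 3.71^-0.17)]^(1/0.8).
D = 5190 m.
17400^0.41 = 54.78
3.71^-0.17 = 0.8002
Denominator = 1.09 × 54.78 × 0.8002 = 47.78
D / 47.78 = 5190 / 47.78 = 108.6
d = 108.6^(1/0.8) = 108.6^1.25 = 350.6 m

d ≈ 351 m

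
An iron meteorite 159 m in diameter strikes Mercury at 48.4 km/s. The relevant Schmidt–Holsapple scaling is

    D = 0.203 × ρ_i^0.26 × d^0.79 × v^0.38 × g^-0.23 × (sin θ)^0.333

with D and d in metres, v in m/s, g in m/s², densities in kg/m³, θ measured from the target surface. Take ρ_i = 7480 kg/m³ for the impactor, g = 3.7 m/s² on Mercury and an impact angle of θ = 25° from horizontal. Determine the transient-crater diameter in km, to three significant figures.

In SI units: v = 48400 m/s.
ρ_i^0.26 = 7480^0.26 = 10.17
d^0.79 = 159^0.79 = 54.84
v^0.38 = 48400^0.38 = 60.29
g^-0.23 = 3.7^-0.23 = 0.7401
(sin 25°)^0.333 = 0.4226^0.333 = 0.7506
D = 0.203 × 10.17 × 54.84 × 60.29 × 0.7401 × 0.7506 = 3792 m
   = 3.792 km

D ≈ 3.79 km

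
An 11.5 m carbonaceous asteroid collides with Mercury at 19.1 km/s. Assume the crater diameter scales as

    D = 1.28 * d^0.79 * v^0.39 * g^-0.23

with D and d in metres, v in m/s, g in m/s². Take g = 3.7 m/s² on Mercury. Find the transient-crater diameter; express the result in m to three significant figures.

In SI units: v = 19100 m/s.
d^0.79 = 11.5^0.79 = 6.886
v^0.39 = 19100^0.39 = 46.73
g^-0.23 = 3.7^-0.23 = 0.7401
D = 1.28 × 6.886 × 46.73 × 0.7401 = 304.8 m

D ≈ 305 m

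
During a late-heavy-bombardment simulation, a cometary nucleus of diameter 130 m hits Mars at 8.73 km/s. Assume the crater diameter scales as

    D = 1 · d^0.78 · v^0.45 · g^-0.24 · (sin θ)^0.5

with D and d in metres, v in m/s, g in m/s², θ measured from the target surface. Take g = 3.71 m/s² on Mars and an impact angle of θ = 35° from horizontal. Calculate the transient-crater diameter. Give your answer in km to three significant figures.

D ≈ 1.46 km

In SI units: v = 8730 m/s.
d^0.78 = 130^0.78 = 44.55
v^0.45 = 8730^0.45 = 59.35
g^-0.24 = 3.71^-0.24 = 0.7300
(sin 35°)^0.5 = 0.5736^0.5 = 0.7574
D = 1 × 44.55 × 59.35 × 0.7300 × 0.7574 = 1462 m
   = 1.462 km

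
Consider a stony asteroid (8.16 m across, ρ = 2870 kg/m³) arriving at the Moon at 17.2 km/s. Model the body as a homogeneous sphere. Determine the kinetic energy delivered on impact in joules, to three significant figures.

E ≈ 1.21 × 10^14 J

v = 17200 m/s.
Mass m = (π/6) ρ d³ = (π/6) × 2870 × (8.16)³ = 8.165 × 10^5 kg
E = ½ m v² = 0.5 × 8.165 × 10^5 × (17200)² = 1.208 × 10^14 J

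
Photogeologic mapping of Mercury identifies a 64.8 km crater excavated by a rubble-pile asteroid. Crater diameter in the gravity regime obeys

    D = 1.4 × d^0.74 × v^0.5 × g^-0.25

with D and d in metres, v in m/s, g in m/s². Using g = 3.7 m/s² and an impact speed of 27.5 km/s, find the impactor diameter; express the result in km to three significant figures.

d ≈ 3.14 km

Rearranging for d: d = [D / (1.4 · 27500^0.5 · 3.7^-0.25)]^(1/0.74).
D = 64800 m.
27500^0.5 = 165.8
3.7^-0.25 = 0.7210
Denominator = 1.4 × 165.8 × 0.7210 = 167.4
D / 167.4 = 64800 / 167.4 = 387.1
d = 387.1^(1/0.74) = 387.1^1.3514 = 3142 m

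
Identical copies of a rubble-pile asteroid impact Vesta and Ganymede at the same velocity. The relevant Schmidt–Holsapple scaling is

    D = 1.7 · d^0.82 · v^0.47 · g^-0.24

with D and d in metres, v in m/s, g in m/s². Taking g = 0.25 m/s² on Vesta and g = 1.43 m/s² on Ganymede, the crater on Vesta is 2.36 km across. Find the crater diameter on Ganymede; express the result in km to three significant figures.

All impactor-dependent factors cancel in the ratio, leaving D_Ganymede/D_Vesta = (g_Ganymede/g_Vesta)^-0.24.
(1.43/0.25)^-0.24 = 5.720^-0.24 = 0.6580
D_Ganymede = 0.6580 × 2.36 km = 1.55 km

D ≈ 1.55 km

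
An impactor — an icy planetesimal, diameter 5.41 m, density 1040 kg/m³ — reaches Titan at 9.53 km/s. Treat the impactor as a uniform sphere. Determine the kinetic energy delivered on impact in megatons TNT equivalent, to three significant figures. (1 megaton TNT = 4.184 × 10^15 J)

v = 9530 m/s.
Mass m = (π/6) ρ d³ = (π/6) × 1040 × (5.41)³ = 8.622 × 10^4 kg
E = ½ m v² = 0.5 × 8.622 × 10^4 × (9530)² = 3.915 × 10^12 J
   = 3.915 × 10^12 / 4.184×10^15 = 9.357 × 10^-4 Mt

E ≈ 9.36 × 10^-4 Mt TNT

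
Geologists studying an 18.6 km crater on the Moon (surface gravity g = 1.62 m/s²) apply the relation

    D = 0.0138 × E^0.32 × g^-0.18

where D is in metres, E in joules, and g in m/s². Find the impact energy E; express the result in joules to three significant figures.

Rearranging: E = [D / (0.0138 · g^-0.18)]^(1/0.32).
D = 18600 m.
g^-0.18 = 1.62^-0.18 = 0.9168
D / (0.0138 × 0.9168) = 18600 / (0.01265) = 1.470 × 10^6
E = (1.470 × 10^6)^3.125 = 1.874 × 10^19 J

E ≈ 1.87 × 10^19 J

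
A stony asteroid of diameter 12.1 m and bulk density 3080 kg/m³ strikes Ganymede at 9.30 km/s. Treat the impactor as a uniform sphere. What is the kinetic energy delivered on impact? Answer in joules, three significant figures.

v = 9300 m/s.
Mass m = (π/6) ρ d³ = (π/6) × 3080 × (12.1)³ = 2.857 × 10^6 kg
E = ½ m v² = 0.5 × 2.857 × 10^6 × (9300)² = 1.236 × 10^14 J

E ≈ 1.24 × 10^14 J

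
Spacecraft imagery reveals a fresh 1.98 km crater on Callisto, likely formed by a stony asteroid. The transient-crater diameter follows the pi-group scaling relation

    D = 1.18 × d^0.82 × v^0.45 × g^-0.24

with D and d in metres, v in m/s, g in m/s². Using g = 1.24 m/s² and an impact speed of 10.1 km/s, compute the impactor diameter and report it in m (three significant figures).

d ≈ 57.9 m

Rearranging for d: d = [D / (1.18 · 10100^0.45 · 1.24^-0.24)]^(1/0.82).
D = 1980 m.
10100^0.45 = 63.38
1.24^-0.24 = 0.9497
Denominator = 1.18 × 63.38 × 0.9497 = 71.03
D / 71.03 = 1980 / 71.03 = 27.88
d = 27.88^(1/0.82) = 27.88^1.2195 = 57.88 m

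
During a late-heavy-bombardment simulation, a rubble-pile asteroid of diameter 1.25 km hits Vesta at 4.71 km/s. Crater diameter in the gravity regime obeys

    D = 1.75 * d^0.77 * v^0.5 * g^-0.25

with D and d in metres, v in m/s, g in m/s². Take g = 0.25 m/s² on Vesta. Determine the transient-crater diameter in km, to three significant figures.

In SI units: d = 1250 m, v = 4710 m/s.
d^0.77 = 1250^0.77 = 242.4
v^0.5 = 4710^0.5 = 68.63
g^-0.25 = 0.25^-0.25 = 1.414
D = 1.75 × 242.4 × 68.63 × 1.414 = 41166 m
   = 41.17 km

D ≈ 41.2 km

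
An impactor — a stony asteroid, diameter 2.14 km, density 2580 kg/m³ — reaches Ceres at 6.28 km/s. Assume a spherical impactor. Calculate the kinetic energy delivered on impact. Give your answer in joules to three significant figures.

E ≈ 2.61 × 10^20 J

d = 2140 m; v = 6280 m/s.
Mass m = (π/6) ρ d³ = (π/6) × 2580 × (2140)³ = 1.324 × 10^13 kg
E = ½ m v² = 0.5 × 1.324 × 10^13 × (6280)² = 2.611 × 10^20 J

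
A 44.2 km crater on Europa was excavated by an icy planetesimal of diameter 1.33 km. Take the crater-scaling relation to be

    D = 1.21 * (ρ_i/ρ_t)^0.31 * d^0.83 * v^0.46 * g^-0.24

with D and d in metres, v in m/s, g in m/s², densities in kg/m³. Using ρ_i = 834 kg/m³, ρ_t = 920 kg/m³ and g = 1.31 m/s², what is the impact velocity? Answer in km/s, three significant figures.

v ≈ 23.6 km/s

Rearranging for v: v = [D / (1.21 · (834/920)^0.31 · 1330^0.83 · 1.31^-0.24)]^(1/0.46).
D = 44200 m.
(834/920)^0.31 = 0.9700
1330^0.83 = 391.6
1.31^-0.24 = 0.9372
Denominator = 1.21 × 0.9700 × 391.6 × 0.9372 = 430.8
D / 430.8 = 44200 / 430.8 = 102.6
v = 102.6^(1/0.46) = 102.6^2.1739 = 23552 m/s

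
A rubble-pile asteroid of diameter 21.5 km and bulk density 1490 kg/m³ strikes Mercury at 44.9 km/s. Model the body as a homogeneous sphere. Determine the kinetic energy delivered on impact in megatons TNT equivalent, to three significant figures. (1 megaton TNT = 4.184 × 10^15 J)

d = 21500 m; v = 44900 m/s.
Mass m = (π/6) ρ d³ = (π/6) × 1490 × (21500)³ = 7.754 × 10^15 kg
E = ½ m v² = 0.5 × 7.754 × 10^15 × (44900)² = 7.816 × 10^24 J
   = 7.816 × 10^24 / 4.184×10^15 = 1.868 × 10^9 Mt

E ≈ 1.87 × 10^9 Mt TNT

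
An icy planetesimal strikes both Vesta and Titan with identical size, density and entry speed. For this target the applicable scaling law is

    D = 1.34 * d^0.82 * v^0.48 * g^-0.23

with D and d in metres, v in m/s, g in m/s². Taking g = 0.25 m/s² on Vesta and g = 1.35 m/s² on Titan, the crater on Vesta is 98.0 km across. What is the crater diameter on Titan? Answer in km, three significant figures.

All impactor-dependent factors cancel in the ratio, leaving D_Titan/D_Vesta = (g_Titan/g_Vesta)^-0.23.
(1.35/0.25)^-0.23 = 5.400^-0.23 = 0.6785
D_Titan = 0.6785 × 98.0 km = 66.5 km

D ≈ 66.5 km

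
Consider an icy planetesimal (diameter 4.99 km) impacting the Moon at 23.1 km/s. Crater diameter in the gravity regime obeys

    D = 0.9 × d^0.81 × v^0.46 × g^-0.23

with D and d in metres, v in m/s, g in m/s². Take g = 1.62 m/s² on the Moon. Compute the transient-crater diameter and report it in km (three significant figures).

In SI units: d = 4990 m, v = 23100 m/s.
d^0.81 = 4990^0.81 = 989.6
v^0.46 = 23100^0.46 = 101.7
g^-0.23 = 1.62^-0.23 = 0.8950
D = 0.9 × 989.6 × 101.7 × 0.8950 = 81067 m
   = 81.07 km

D ≈ 81.1 km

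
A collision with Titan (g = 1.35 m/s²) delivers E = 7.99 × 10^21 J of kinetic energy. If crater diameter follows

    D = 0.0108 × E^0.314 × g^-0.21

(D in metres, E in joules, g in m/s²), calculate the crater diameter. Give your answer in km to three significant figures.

E^0.314 = (7.99 × 10^21)^0.314 = 7.540 × 10^6
g^-0.21 = 1.35^-0.21 = 0.9389
D = 0.0108 × 7.540 × 10^6 × 0.9389 = 76457 m
   = 76.46 km

D ≈ 76.5 km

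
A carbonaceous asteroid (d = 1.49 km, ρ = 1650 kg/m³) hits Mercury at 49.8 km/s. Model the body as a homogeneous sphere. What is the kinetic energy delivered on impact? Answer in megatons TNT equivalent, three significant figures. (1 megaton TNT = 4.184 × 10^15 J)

E ≈ 8.47 × 10^5 Mt TNT

d = 1490 m; v = 49800 m/s.
Mass m = (π/6) ρ d³ = (π/6) × 1650 × (1490)³ = 2.858 × 10^12 kg
E = ½ m v² = 0.5 × 2.858 × 10^12 × (49800)² = 3.544 × 10^21 J
   = 3.544 × 10^21 / 4.184×10^15 = 8.470 × 10^5 Mt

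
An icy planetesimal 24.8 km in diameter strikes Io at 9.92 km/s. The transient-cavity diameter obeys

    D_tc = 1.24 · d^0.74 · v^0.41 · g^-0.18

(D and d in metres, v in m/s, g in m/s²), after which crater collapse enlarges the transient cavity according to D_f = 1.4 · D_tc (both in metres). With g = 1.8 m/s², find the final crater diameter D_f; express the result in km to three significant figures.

In SI: d = 24800 m, v = 9920 m/s.
d^0.74 = 24800^0.74 = 1786
v^0.41 = 9920^0.41 = 43.51
g^-0.18 = 1.8^-0.18 = 0.8996
D_tc = 1.24 × 1786 × 43.51 × 0.8996 = 86680 m
D_f = 1.4 × 86680 = 1.214 × 10^5 m
     = 121.4 km

D_f ≈ 121 km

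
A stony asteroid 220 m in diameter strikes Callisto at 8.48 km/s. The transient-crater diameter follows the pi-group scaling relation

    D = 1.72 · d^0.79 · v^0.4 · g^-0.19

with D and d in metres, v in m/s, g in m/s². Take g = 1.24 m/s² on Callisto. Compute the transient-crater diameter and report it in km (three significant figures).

In SI units: v = 8480 m/s.
d^0.79 = 220^0.79 = 70.88
v^0.4 = 8480^0.4 = 37.27
g^-0.19 = 1.24^-0.19 = 0.9600
D = 1.72 × 70.88 × 37.27 × 0.9600 = 4362 m
   = 4.362 km

D ≈ 4.36 km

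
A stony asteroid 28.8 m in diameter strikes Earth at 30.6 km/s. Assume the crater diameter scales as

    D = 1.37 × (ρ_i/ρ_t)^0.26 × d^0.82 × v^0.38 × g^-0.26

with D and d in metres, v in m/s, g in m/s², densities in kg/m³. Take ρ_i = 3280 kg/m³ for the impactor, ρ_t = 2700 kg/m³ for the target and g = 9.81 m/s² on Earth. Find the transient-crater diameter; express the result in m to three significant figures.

In SI units: v = 30600 m/s.
(ρ_i/ρ_t)^0.26 = (3280/2700)^0.26 = 1.052
d^0.82 = 28.8^0.82 = 15.73
v^0.38 = 30600^0.38 = 50.65
g^-0.26 = 9.81^-0.26 = 0.5523
D = 1.37 × 1.052 × 15.73 × 50.65 × 0.5523 = 634.2 m

D ≈ 634 m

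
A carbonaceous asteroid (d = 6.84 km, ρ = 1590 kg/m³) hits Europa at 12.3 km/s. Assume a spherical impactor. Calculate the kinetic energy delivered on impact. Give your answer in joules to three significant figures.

E ≈ 2.02 × 10^22 J

d = 6840 m; v = 12300 m/s.
Mass m = (π/6) ρ d³ = (π/6) × 1590 × (6840)³ = 2.664 × 10^14 kg
E = ½ m v² = 0.5 × 2.664 × 10^14 × (12300)² = 2.015 × 10^22 J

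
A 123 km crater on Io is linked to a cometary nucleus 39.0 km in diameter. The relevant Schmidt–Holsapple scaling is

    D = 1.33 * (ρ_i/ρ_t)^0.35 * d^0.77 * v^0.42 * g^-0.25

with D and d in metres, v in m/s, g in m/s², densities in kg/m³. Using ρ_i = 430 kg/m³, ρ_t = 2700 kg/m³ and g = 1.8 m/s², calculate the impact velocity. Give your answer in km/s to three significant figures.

Rearranging for v: v = [D / (1.33 · (430/2700)^0.35 · 39000^0.77 · 1.8^-0.25)]^(1/0.42).
D = 123000 m.
(430/2700)^0.35 = 0.5257
39000^0.77 = 3429
1.8^-0.25 = 0.8633
Denominator = 1.33 × 0.5257 × 3429 × 0.8633 = 2070
D / 2070 = 123000 / 2070 = 59.42
v = 59.42^(1/0.42) = 59.42^2.381 = 16739 m/s

v ≈ 16.7 km/s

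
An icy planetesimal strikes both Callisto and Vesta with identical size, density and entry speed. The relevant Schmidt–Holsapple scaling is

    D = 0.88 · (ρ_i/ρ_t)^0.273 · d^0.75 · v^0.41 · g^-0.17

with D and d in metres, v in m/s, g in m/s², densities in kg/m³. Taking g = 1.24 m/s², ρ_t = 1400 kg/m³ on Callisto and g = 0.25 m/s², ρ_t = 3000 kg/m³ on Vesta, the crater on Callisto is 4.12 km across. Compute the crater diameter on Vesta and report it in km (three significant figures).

The impactor-only factors (d, v, ρ_i) cancel in the ratio, leaving D_Vesta/D_Callisto = (g_Vesta/g_Callisto)^-0.17 · (ρ_t,Callisto/ρ_t,Vesta)^0.273.
(0.25/1.24)^-0.17 = 0.2016^-0.17 = 1.313
(1400/3000)^0.273 = 0.4667^0.273 = 0.8122
Ratio = 1.313 × 0.8122 = 1.066
D_Vesta = 1.066 × 4.12 km = 4.39 km

D ≈ 4.39 km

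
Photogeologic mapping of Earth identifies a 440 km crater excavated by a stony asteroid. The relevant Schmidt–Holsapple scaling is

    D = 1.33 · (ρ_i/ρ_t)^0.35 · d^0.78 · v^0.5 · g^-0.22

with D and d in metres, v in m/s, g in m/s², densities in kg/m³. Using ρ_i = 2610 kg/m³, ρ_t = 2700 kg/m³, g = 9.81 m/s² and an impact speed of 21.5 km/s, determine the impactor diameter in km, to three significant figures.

d ≈ 38.5 km

Rearranging for d: d = [D / (1.33 · (2610/2700)^0.35 · 21500^0.5 · 9.81^-0.22)]^(1/0.78).
D = 440000 m.
(2610/2700)^0.35 = 0.9882
21500^0.5 = 146.6
9.81^-0.22 = 0.6051
Denominator = 1.33 × 0.9882 × 146.6 × 0.6051 = 116.6
D / 116.6 = 440000 / 116.6 = 3774
d = 3774^(1/0.78) = 3774^1.2821 = 38532 m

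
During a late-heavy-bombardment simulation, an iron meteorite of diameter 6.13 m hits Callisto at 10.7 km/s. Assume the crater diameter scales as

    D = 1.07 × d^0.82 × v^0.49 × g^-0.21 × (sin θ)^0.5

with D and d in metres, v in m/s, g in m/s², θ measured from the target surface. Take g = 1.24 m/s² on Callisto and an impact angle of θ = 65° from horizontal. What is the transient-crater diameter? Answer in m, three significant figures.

D ≈ 406 m

In SI units: v = 10700 m/s.
d^0.82 = 6.13^0.82 = 4.423
v^0.49 = 10700^0.49 = 94.28
g^-0.21 = 1.24^-0.21 = 0.9558
(sin 65°)^0.5 = 0.9063^0.5 = 0.9520
D = 1.07 × 4.423 × 94.28 × 0.9558 × 0.9520 = 406.0 m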